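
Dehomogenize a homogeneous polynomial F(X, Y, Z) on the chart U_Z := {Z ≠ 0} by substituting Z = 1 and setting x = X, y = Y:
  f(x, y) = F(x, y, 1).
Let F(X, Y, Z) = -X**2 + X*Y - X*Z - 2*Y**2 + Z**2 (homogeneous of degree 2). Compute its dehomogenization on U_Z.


f(x, y) = -x**2 + x*y - x - 2*y**2 + 1

On U_Z we set Z = 1. Each monomial c·X^i·Y^j·Z^k in F becomes c·x^i·y^j·1^k = c·x^i·y^j.
Substituting Z = 1: F(X, Y, 1) = -x**2 + x*y - x - 2*y**2 + 1.
Note: deg(f) ≤ deg(F) = 2; strict inequality happens when F is divisible by Z (lost terms).


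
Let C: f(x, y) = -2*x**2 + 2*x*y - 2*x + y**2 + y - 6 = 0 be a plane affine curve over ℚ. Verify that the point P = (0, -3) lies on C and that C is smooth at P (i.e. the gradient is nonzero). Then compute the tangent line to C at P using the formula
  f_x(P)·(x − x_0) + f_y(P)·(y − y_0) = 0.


Tangent line at P: -8*x - 5*y - 15 = 0.

Step 1: f(0, -3) = 0, so P lies on C.
Step 2: partial derivatives
  f_x(x, y) = -4*x + 2*y - 2, f_y(x, y) = 2*x + 2*y + 1.
  f_x(P) = -8, f_y(P) = -5 (gradient nonzero, so P is smooth).
Step 3: tangent line at P: -8·(x − 0) + -5·(y − -3) = 0.
Expanding: -8*x - 5*y - 15 = 0.


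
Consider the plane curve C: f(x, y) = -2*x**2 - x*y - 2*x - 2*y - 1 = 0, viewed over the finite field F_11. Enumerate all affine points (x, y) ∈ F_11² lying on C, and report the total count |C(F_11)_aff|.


Affine F_11-points: {(0, 5), (1, 2), (2, 5), (3, 6), (4, 6), (5, 7), (6, 10), (7, 7), (8, 2), (10, 10)}; count = 10.

For each of the 121 pairs (x, y) ∈ F_11², evaluate f(x, y) mod 11. Record the zeros.
  x = 0: [0↦10, 1↦8, 2↦6, 3↦4, 4↦2, 5↦0, 6↦9, 7↦7, 8↦5, 9↦3, 10↦1]  zeros at y ∈ {5}
  x = 1: [0↦6, 1↦3, 2↦0, 3↦8, 4↦5, 5↦2, 6↦10, 7↦7, 8↦4, 9↦1, 10↦9]  zeros at y ∈ {2}
  x = 2: [0↦9, 1↦5, 2↦1, 3↦8, 4↦4, 5↦0, 6↦7, 7↦3, 8↦10, 9↦6, 10↦2]  zeros at y ∈ {5}
  x = 3: [0↦8, 1↦3, 2↦9, 3↦4, 4↦10, 5↦5, 6↦0, 7↦6, 8↦1, 9↦7, 10↦2]  zeros at y ∈ {6}
  x = 4: [0↦3, 1↦8, 2↦2, 3↦7, 4↦1, 5↦6, 6↦0, 7↦5, 8↦10, 9↦4, 10↦9]  zeros at y ∈ {6}
  x = 5: [0↦5, 1↦9, 2↦2, 3↦6, 4↦10, 5↦3, 6↦7, 7↦0, 8↦4, 9↦8, 10↦1]  zeros at y ∈ {7}
  x = 6: [0↦3, 1↦6, 2↦9, 3↦1, 4↦4, 5↦7, 6↦10, 7↦2, 8↦5, 9↦8, 10↦0]  zeros at y ∈ {10}
  x = 7: [0↦8, 1↦10, 2↦1, 3↦3, 4↦5, 5↦7, 6↦9, 7↦0, 8↦2, 9↦4, 10↦6]  zeros at y ∈ {7}
  x = 8: [0↦9, 1↦10, 2↦0, 3↦1, 4↦2, 5↦3, 6↦4, 7↦5, 8↦6, 9↦7, 10↦8]  zeros at y ∈ {2}
  x = 9: [0↦6, 1↦6, 2↦6, 3↦6, 4↦6, 5↦6, 6↦6, 7↦6, 8↦6, 9↦6, 10↦6]  zeros at y ∈ ∅
  x = 10: [0↦10, 1↦9, 2↦8, 3↦7, 4↦6, 5↦5, 6↦4, 7↦3, 8↦2, 9↦1, 10↦0]  zeros at y ∈ {10}
Collecting zeros: affine points = {(0, 5), (1, 2), (2, 5), (3, 6), (4, 6), (5, 7), (6, 10), (7, 7), (8, 2), (10, 10)}.
Total count |C(F_11)_aff| = 10.


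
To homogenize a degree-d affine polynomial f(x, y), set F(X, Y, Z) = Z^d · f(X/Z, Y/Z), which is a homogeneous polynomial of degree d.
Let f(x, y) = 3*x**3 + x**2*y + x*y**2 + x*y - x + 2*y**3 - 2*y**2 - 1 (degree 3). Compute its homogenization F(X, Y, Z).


F(X, Y, Z) = 3*X**3 + X**2*Y + X*Y**2 + X*Y*Z - X*Z**2 + 2*Y**3 - 2*Y**2*Z - Z**3

deg(f) = 3.
Substitute x = X/Z, y = Y/Z into f, then multiply by Z^3.
  monomial 3·x^3·y^0 ↦ 3·X^3·Y^0·Z^0.
  monomial 1·x^2·y^1 ↦ 1·X^2·Y^1·Z^0.
  monomial 1·x^1·y^2 ↦ 1·X^1·Y^2·Z^0.
  monomial 1·x^1·y^1 ↦ 1·X^1·Y^1·Z^1.
  monomial -1·x^1·y^0 ↦ -1·X^1·Y^0·Z^2.
  monomial 2·x^0·y^3 ↦ 2·X^0·Y^3·Z^0.
  monomial -2·x^0·y^2 ↦ -2·X^0·Y^2·Z^1.
  monomial -1·x^0·y^0 ↦ -1·X^0·Y^0·Z^3.
Collecting: F(X, Y, Z) = 3*X**3 + X**2*Y + X*Y**2 + X*Y*Z - X*Z**2 + 2*Y**3 - 2*Y**2*Z - Z**3.


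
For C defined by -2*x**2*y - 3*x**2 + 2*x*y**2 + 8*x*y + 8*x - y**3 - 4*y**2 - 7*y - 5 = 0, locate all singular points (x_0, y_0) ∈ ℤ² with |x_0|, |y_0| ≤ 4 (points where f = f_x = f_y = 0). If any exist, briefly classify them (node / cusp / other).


Singular points: {(1, -1)}; classification: node.

Compute partial derivatives:
  f_x = -4*x*y - 6*x + 2*y**2 + 8*y + 8.
  f_y = -2*x**2 + 4*x*y + 8*x - 3*y**2 - 8*y - 7.
Scan x_0 ∈ {−4, ..., 4}. For each x_0, f_y(x_0, y) is a polynomial in y; find its integer roots y ∈ {−4, ..., 4}, then test f_x and f at those candidates.
  x = -4: f_y(-4, y) = -3*y**2 - 24*y - 71; no integer root y with |y| ≤ 4.
  x = -3: f_y(-3, y) = -3*y**2 - 20*y - 49; no integer root y with |y| ≤ 4.
  x = -2: f_y(-2, y) = -3*y**2 - 16*y - 31; no integer root y with |y| ≤ 4.
  x = -1: f_y(-1, y) = -3*y**2 - 12*y - 17; no integer root y with |y| ≤ 4.
  x = 0: f_y(0, y) = -3*y**2 - 8*y - 7; no integer root y with |y| ≤ 4.
  x = 1: f_y(1, y) = -3*y**2 - 4*y - 1; vanishes at y ∈ {-1}. (1, -1): f_x = 0, f = 0 — SINGULAR.
  x = 2: f_y(2, y) = 1 - 3*y**2; no integer root y with |y| ≤ 4.
  x = 3: f_y(3, y) = -3*y**2 + 4*y - 1; vanishes at y ∈ {1}. (3, 1): f_x = -12 ≠ 0.
  x = 4: f_y(4, y) = -3*y**2 + 8*y - 7; no integer root y with |y| ≤ 4.
Only singular point on the grid: (1, -1).
Classify: substitute x = 1 + u, y = -1 + v and expand: f = -2*u**2*v - u**2 + 2*u*v**2 - v**3 + v**2.
No constant or linear terms (consistent with a singular point). Quadratic part: -u**2 + v**2. Cubic part: -2*u**2*v + 2*u*v**2 - v**3.
The quadratic part v**2 - u**2 = (v − u)(v + u) splits into two distinct linear factors, so there are two distinct tangent lines y − -1 = ±(x − 1) — this is a node (ordinary double point).
Classification: node.


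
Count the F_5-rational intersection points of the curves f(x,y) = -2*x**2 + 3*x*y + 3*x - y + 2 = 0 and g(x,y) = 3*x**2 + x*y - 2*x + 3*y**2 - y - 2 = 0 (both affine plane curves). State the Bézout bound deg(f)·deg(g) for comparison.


Common zeros: {(2, 1), (2, 2), (3, 4)}; count = 3; Bézout bound = 4.

deg(f) = 2, deg(g) = 2, so Bézout bound = 4.
Scan x ∈ F_5. For each x, list the y ∈ F_5 with f(x, y) ≡ 0 and those with g(x, y) ≡ 0 (mod 5); the common zeros in that column are the intersection.
  x = 0: f ≡ 0 at y ∈ {2}; g ≡ 0 at y ∈ {1}; common: ∅.
  x = 1: f ≡ 0 at y ∈ {1}; g ≡ 0 at y ∈ ∅; common: ∅.
  x = 2: f ≡ 0 at y ∈ {0, 1, 2, 3, 4}; g ≡ 0 at y ∈ {1, 2}; common: {1, 2}.
  x = 3: f ≡ 0 at y ∈ {4}; g ≡ 0 at y ∈ {2, 4}; common: {4}.
  x = 4: f ≡ 0 at y ∈ {3}; g ≡ 0 at y ∈ ∅; common: ∅.
Collecting: common zeros = {(2, 1), (2, 2), (3, 4)}, so the count is 3.
Comparison with the Bézout bound: 3 ≤ 4 = deg(f)·deg(g), as expected for curves with no common component (the affine F_5-count falls short of the bound because intersections may lie at infinity, over extension fields, or carry multiplicity).


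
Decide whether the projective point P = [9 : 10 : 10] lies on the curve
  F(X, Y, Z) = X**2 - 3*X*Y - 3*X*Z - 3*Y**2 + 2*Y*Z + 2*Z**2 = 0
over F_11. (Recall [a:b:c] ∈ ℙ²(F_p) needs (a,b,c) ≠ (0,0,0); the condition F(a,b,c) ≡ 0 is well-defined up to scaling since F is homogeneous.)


F(9,10,10) ≡ 4 (mod 11); P is NOT on the curve.

Evaluate F(9, 10, 10) term-by-term (mod 11).
  X**2 ↦ 1·81·1·1 = 81
  -3*X*Y ↦ -3·9·10·1 = -270
  -3*X*Z ↦ -3·9·1·10 = -270
  -3*Y**2 ↦ -3·1·100·1 = -300
  2*Y*Z ↦ 2·1·10·10 = 200
  2*Z**2 ↦ 2·1·1·100 = 200
Sum: F(9, 10, 10) = (81) + (-270) + (-270) + (-300) + (200) + (200) = -359.
Reducing mod 11: -359 ≡ 4 (mod 11).
Since F(a, b, c) ≡ 4 ≠ 0 (mod 11), P does NOT lie on the curve.


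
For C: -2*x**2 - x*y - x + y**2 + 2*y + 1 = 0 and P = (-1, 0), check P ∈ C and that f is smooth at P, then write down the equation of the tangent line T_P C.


Tangent line at P: 3*x + 3*y + 3 = 0.

Step 1: f(-1, 0) = 0, so P lies on C.
Step 2: partial derivatives
  f_x(x, y) = -4*x - y - 1, f_y(x, y) = -x + 2*y + 2.
  f_x(P) = 3, f_y(P) = 3 (gradient nonzero, so P is smooth).
Step 3: tangent line at P: 3·(x − -1) + 3·(y − 0) = 0.
Expanding: 3*x + 3*y + 3 = 0.


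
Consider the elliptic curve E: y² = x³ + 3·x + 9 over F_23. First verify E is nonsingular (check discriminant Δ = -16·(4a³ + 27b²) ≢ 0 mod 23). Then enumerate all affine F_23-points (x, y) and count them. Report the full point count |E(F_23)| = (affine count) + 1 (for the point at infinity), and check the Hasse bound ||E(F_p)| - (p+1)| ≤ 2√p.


Affine points = {(0, 3), (0, 20), (1, 6), (1, 17), (2, 0), (4, 4), (4, 19), (6, 6), (6, 17), (8, 4), (8, 19), (9, 11), (9, 12), (10, 2), (10, 21), (11, 4), (11, 19), (12, 5), (12, 18), (14, 9), (14, 14), (15, 5), (15, 18), (16, 6), (16, 17), (19, 5), (19, 18), (21, 8), (21, 15)}; affine count = 29; |E(F_23)| = 30.

Discriminant check: Δ ∝ 4a³ + 27b² = 4·3³ + 27·9² = 4·27 + 27·81 ≡ 18 (mod 23). Nonzero ⇒ E is nonsingular.
For each x ∈ F_23, compute rhs = x³ + 3·x + 9 mod 23, then count y ∈ F_23 with y² ≡ rhs.
  x = 0: rhs = 9, matching y values: 3, 20 (2 points).
  x = 1: rhs = 13, matching y values: 6, 17 (2 points).
  x = 2: rhs = 0, matching y values: 0 (1 points).
  x = 3: rhs = 22, matching y values: none (0 points).
  x = 4: rhs = 16, matching y values: 4, 19 (2 points).
  x = 5: rhs = 11, matching y values: none (0 points).
  x = 6: rhs = 13, matching y values: 6, 17 (2 points).
  x = 7: rhs = 5, matching y values: none (0 points).
  x = 8: rhs = 16, matching y values: 4, 19 (2 points).
  x = 9: rhs = 6, matching y values: 11, 12 (2 points).
  x = 10: rhs = 4, matching y values: 2, 21 (2 points).
  x = 11: rhs = 16, matching y values: 4, 19 (2 points).
  x = 12: rhs = 2, matching y values: 5, 18 (2 points).
  x = 13: rhs = 14, matching y values: none (0 points).
  x = 14: rhs = 12, matching y values: 9, 14 (2 points).
  x = 15: rhs = 2, matching y values: 5, 18 (2 points).
  x = 16: rhs = 13, matching y values: 6, 17 (2 points).
  x = 17: rhs = 5, matching y values: none (0 points).
  x = 18: rhs = 7, matching y values: none (0 points).
  x = 19: rhs = 2, matching y values: 5, 18 (2 points).
  x = 20: rhs = 19, matching y values: none (0 points).
  x = 21: rhs = 18, matching y values: 8, 15 (2 points).
  x = 22: rhs = 5, matching y values: none (0 points).
Total affine count: 29.
Full point count |E(F_23)| = 29 + 1 = 30.
Hasse bound: |30 − (23+1)| = |6| = 6 ≤ 2√23 ≈ 9.5917 ✓.


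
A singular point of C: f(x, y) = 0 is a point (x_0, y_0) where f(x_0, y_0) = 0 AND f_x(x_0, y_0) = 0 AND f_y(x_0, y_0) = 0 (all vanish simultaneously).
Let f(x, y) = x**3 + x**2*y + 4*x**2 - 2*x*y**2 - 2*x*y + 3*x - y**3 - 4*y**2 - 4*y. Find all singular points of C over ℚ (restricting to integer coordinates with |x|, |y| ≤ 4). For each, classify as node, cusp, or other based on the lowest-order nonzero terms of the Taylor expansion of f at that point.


Singular points: {(-1, -1)}; classification: cusp.

Compute partial derivatives:
  f_x = 3*x**2 + 2*x*y + 8*x - 2*y**2 - 2*y + 3.
  f_y = x**2 - 4*x*y - 2*x - 3*y**2 - 8*y - 4.
Scan x_0 ∈ {−4, ..., 4}. For each x_0, f_y(x_0, y) is a polynomial in y; find its integer roots y ∈ {−4, ..., 4}, then test f_x and f at those candidates.
  x = -4: f_y(-4, y) = -3*y**2 + 8*y + 20; no integer root y with |y| ≤ 4.
  x = -3: f_y(-3, y) = -3*y**2 + 4*y + 11; no integer root y with |y| ≤ 4.
  x = -2: f_y(-2, y) = 4 - 3*y**2; no integer root y with |y| ≤ 4.
  x = -1: f_y(-1, y) = -3*y**2 - 4*y - 1; vanishes at y ∈ {-1}. (-1, -1): f_x = 0, f = 0 — SINGULAR.
  x = 0: f_y(0, y) = -3*y**2 - 8*y - 4; vanishes at y ∈ {-2}. (0, -2): f_x = -1 ≠ 0.
  x = 1: f_y(1, y) = -3*y**2 - 12*y - 5; no integer root y with |y| ≤ 4.
  x = 2: f_y(2, y) = -3*y**2 - 16*y - 4; no integer root y with |y| ≤ 4.
  x = 3: f_y(3, y) = -3*y**2 - 20*y - 1; no integer root y with |y| ≤ 4.
  x = 4: f_y(4, y) = -3*y**2 - 24*y + 4; no integer root y with |y| ≤ 4.
Only singular point on the grid: (-1, -1).
Classify: substitute x = -1 + u, y = -1 + v and expand: f = u**3 + u**2*v - 2*u*v**2 - v**3 + v**2.
No constant or linear terms (consistent with a singular point). Quadratic part: v**2. Cubic part: u**3 + u**2*v - 2*u*v**2 - v**3.
The quadratic part v**2 is a perfect square, so there is a single (double) tangent line v = 0, i.e. y = -1. Restricting the cubic part to that line (v = 0) leaves u**3 ≠ 0, so f is not divisible by v and the branch is v² ≈ -u**3 to lowest order — this is a cusp.
Classification: cusp.


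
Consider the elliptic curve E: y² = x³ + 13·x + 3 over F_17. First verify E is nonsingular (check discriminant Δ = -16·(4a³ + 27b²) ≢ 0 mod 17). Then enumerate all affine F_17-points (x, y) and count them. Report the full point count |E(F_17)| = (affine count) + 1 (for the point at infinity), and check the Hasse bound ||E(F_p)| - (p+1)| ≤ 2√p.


Affine points = {(1, 0), (3, 1), (3, 16), (4, 0), (6, 5), (6, 12), (9, 4), (9, 13), (11, 7), (11, 10), (12, 0)}; affine count = 11; |E(F_17)| = 12.

Discriminant check: Δ ∝ 4a³ + 27b² = 4·13³ + 27·3² = 4·2197 + 27·9 ≡ 4 (mod 17). Nonzero ⇒ E is nonsingular.
For each x ∈ F_17, compute rhs = x³ + 13·x + 3 mod 17, then count y ∈ F_17 with y² ≡ rhs.
  x = 0: rhs = 3, matching y values: none (0 points).
  x = 1: rhs = 0, matching y values: 0 (1 points).
  x = 2: rhs = 3, matching y values: none (0 points).
  x = 3: rhs = 1, matching y values: 1, 16 (2 points).
  x = 4: rhs = 0, matching y values: 0 (1 points).
  x = 5: rhs = 6, matching y values: none (0 points).
  x = 6: rhs = 8, matching y values: 5, 12 (2 points).
  x = 7: rhs = 12, matching y values: none (0 points).
  x = 8: rhs = 7, matching y values: none (0 points).
  x = 9: rhs = 16, matching y values: 4, 13 (2 points).
  x = 10: rhs = 11, matching y values: none (0 points).
  x = 11: rhs = 15, matching y values: 7, 10 (2 points).
  x = 12: rhs = 0, matching y values: 0 (1 points).
  x = 13: rhs = 6, matching y values: none (0 points).
  x = 14: rhs = 5, matching y values: none (0 points).
  x = 15: rhs = 3, matching y values: none (0 points).
  x = 16: rhs = 6, matching y values: none (0 points).
Total affine count: 11.
Full point count |E(F_17)| = 11 + 1 = 12.
Hasse bound: |12 − (17+1)| = |-6| = 6 ≤ 2√17 ≈ 8.2462 ✓.


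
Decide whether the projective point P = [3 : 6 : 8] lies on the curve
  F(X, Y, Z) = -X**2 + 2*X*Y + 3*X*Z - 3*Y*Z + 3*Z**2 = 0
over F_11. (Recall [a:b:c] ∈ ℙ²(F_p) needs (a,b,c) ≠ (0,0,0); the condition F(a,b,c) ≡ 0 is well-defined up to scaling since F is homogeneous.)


F(3,6,8) ≡ 4 (mod 11); P is NOT on the curve.

Evaluate F(3, 6, 8) term-by-term (mod 11).
  -X**2 ↦ -1·9·1·1 = -9
  2*X*Y ↦ 2·3·6·1 = 36
  3*X*Z ↦ 3·3·1·8 = 72
  -3*Y*Z ↦ -3·1·6·8 = -144
  3*Z**2 ↦ 3·1·1·64 = 192
Sum: F(3, 6, 8) = (-9) + (36) + (72) + (-144) + (192) = 147.
Reducing mod 11: 147 ≡ 4 (mod 11).
Since F(a, b, c) ≡ 4 ≠ 0 (mod 11), P does NOT lie on the curve.


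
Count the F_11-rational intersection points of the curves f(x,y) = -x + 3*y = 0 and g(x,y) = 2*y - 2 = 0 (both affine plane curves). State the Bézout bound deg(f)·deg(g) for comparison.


Common zeros: {(3, 1)}; count = 1; Bézout bound = 1.

deg(f) = 1, deg(g) = 1, so Bézout bound = 1.
Scan x ∈ F_11. For each x, list the y ∈ F_11 with f(x, y) ≡ 0 and those with g(x, y) ≡ 0 (mod 11); the common zeros in that column are the intersection.
  x = 0: f ≡ 0 at y ∈ {0}; g ≡ 0 at y ∈ {1}; common: ∅.
  x = 1: f ≡ 0 at y ∈ {4}; g ≡ 0 at y ∈ {1}; common: ∅.
  x = 2: f ≡ 0 at y ∈ {8}; g ≡ 0 at y ∈ {1}; common: ∅.
  x = 3: f ≡ 0 at y ∈ {1}; g ≡ 0 at y ∈ {1}; common: {1}.
  x = 4: f ≡ 0 at y ∈ {5}; g ≡ 0 at y ∈ {1}; common: ∅.
  x = 5: f ≡ 0 at y ∈ {9}; g ≡ 0 at y ∈ {1}; common: ∅.
  x = 6: f ≡ 0 at y ∈ {2}; g ≡ 0 at y ∈ {1}; common: ∅.
  x = 7: f ≡ 0 at y ∈ {6}; g ≡ 0 at y ∈ {1}; common: ∅.
  x = 8: f ≡ 0 at y ∈ {10}; g ≡ 0 at y ∈ {1}; common: ∅.
  x = 9: f ≡ 0 at y ∈ {3}; g ≡ 0 at y ∈ {1}; common: ∅.
  x = 10: f ≡ 0 at y ∈ {7}; g ≡ 0 at y ∈ {1}; common: ∅.
Collecting: common zeros = {(3, 1)}, so the count is 1.
Comparison with the Bézout bound: 1 ≤ 1 = deg(f)·deg(g), as expected for curves with no common component (the bound is attained).


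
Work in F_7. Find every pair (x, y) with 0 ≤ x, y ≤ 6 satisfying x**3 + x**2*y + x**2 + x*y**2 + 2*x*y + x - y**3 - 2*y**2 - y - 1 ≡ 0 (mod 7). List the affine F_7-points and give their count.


Affine F_7-points: {(0, 3), (1, 3), (1, 4), (1, 6), (2, 3), (2, 5), (2, 6), (4, 6), (5, 0)}; count = 9.

For each of the 49 pairs (x, y) ∈ F_7², evaluate f(x, y) mod 7. Record the zeros.
  x = 0: [0↦6, 1↦2, 2↦2, 3↦0, 4↦4, 5↦1, 6↦6]  zeros at y ∈ {3}
  x = 1: [0↦2, 1↦2, 2↦1, 3↦0, 4↦0, 5↦2, 6↦0]  zeros at y ∈ {3, 4, 6}
  x = 2: [0↦6, 1↦5, 2↦5, 3↦0, 4↦5, 5↦0, 6↦0]  zeros at y ∈ {3, 5, 6}
  x = 3: [0↦3, 1↦3, 2↦6, 3↦6, 4↦4, 5↦1, 6↦5]  zeros at y ∈ ∅
  x = 4: [0↦6, 1↦2, 2↦3, 3↦3, 4↦3, 5↦4, 6↦0]  zeros at y ∈ {6}
  x = 5: [0↦0, 1↦1, 2↦2, 3↦4, 4↦1, 5↦1, 6↦5]  zeros at y ∈ {0}
  x = 6: [0↦5, 1↦6, 2↦2, 3↦1, 4↦4, 5↦5, 6↦5]  zeros at y ∈ ∅
Collecting zeros: affine points = {(0, 3), (1, 3), (1, 4), (1, 6), (2, 3), (2, 5), (2, 6), (4, 6), (5, 0)}.
Total count |C(F_7)_aff| = 9.


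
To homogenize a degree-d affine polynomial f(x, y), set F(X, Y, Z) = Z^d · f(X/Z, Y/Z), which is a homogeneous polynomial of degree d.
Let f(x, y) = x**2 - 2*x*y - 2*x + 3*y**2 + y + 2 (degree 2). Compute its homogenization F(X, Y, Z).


F(X, Y, Z) = X**2 - 2*X*Y - 2*X*Z + 3*Y**2 + Y*Z + 2*Z**2

deg(f) = 2.
Substitute x = X/Z, y = Y/Z into f, then multiply by Z^2.
  monomial 1·x^2·y^0 ↦ 1·X^2·Y^0·Z^0.
  monomial -2·x^1·y^1 ↦ -2·X^1·Y^1·Z^0.
  monomial -2·x^1·y^0 ↦ -2·X^1·Y^0·Z^1.
  monomial 3·x^0·y^2 ↦ 3·X^0·Y^2·Z^0.
  monomial 1·x^0·y^1 ↦ 1·X^0·Y^1·Z^1.
  monomial 2·x^0·y^0 ↦ 2·X^0·Y^0·Z^2.
Collecting: F(X, Y, Z) = X**2 - 2*X*Y - 2*X*Z + 3*Y**2 + Y*Z + 2*Z**2.


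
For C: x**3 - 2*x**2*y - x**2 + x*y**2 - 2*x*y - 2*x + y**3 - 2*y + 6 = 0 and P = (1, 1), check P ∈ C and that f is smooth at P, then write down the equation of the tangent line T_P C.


Tangent line at P: -6*x - y + 7 = 0.

Step 1: f(1, 1) = 0, so P lies on C.
Step 2: partial derivatives
  f_x(x, y) = 3*x**2 - 4*x*y - 2*x + y**2 - 2*y - 2, f_y(x, y) = -2*x**2 + 2*x*y - 2*x + 3*y**2 - 2.
  f_x(P) = -6, f_y(P) = -1 (gradient nonzero, so P is smooth).
Step 3: tangent line at P: -6·(x − 1) + -1·(y − 1) = 0.
Expanding: -6*x - y + 7 = 0.


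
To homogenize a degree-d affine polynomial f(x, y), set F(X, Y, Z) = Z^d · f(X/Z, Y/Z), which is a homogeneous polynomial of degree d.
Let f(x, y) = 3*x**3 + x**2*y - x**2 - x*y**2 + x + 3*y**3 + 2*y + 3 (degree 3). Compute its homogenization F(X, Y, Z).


F(X, Y, Z) = 3*X**3 + X**2*Y - X**2*Z - X*Y**2 + X*Z**2 + 3*Y**3 + 2*Y*Z**2 + 3*Z**3

deg(f) = 3.
Substitute x = X/Z, y = Y/Z into f, then multiply by Z^3.
  monomial 3·x^3·y^0 ↦ 3·X^3·Y^0·Z^0.
  monomial 1·x^2·y^1 ↦ 1·X^2·Y^1·Z^0.
  monomial -1·x^2·y^0 ↦ -1·X^2·Y^0·Z^1.
  monomial -1·x^1·y^2 ↦ -1·X^1·Y^2·Z^0.
  monomial 1·x^1·y^0 ↦ 1·X^1·Y^0·Z^2.
  monomial 3·x^0·y^3 ↦ 3·X^0·Y^3·Z^0.
  monomial 2·x^0·y^1 ↦ 2·X^0·Y^1·Z^2.
  monomial 3·x^0·y^0 ↦ 3·X^0·Y^0·Z^3.
Collecting: F(X, Y, Z) = 3*X**3 + X**2*Y - X**2*Z - X*Y**2 + X*Z**2 + 3*Y**3 + 2*Y*Z**2 + 3*Z**3.


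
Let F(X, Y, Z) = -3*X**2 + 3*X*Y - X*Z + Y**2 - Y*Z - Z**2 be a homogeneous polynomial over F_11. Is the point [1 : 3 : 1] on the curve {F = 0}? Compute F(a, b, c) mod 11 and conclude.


F(1,3,1) ≡ 10 (mod 11); P is NOT on the curve.

Evaluate F(1, 3, 1) term-by-term (mod 11).
  -3*X**2 ↦ -3·1·1·1 = -3
  3*X*Y ↦ 3·1·3·1 = 9
  -X*Z ↦ -1·1·1·1 = -1
  Y**2 ↦ 1·1·9·1 = 9
  -Y*Z ↦ -1·1·3·1 = -3
  -Z**2 ↦ -1·1·1·1 = -1
Sum: F(1, 3, 1) = (-3) + (9) + (-1) + (9) + (-3) + (-1) = 10.
Reducing mod 11: 10 ≡ 10 (mod 11).
Since F(a, b, c) ≡ 10 ≠ 0 (mod 11), P does NOT lie on the curve.


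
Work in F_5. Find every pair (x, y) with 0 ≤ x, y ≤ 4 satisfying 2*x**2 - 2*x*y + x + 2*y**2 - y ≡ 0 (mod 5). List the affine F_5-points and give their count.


Affine F_5-points: {(0, 0), (0, 3), (1, 2), (2, 0), (3, 2), (3, 4)}; count = 6.

For each of the 25 pairs (x, y) ∈ F_5², evaluate f(x, y) mod 5. Record the zeros.
  x = 0: [0↦0, 1↦1, 2↦1, 3↦0, 4↦3]  zeros at y ∈ {0, 3}
  x = 1: [0↦3, 1↦2, 2↦0, 3↦2, 4↦3]  zeros at y ∈ {2}
  x = 2: [0↦0, 1↦2, 2↦3, 3↦3, 4↦2]  zeros at y ∈ {0}
  x = 3: [0↦1, 1↦1, 2↦0, 3↦3, 4↦0]  zeros at y ∈ {2, 4}
  x = 4: [0↦1, 1↦4, 2↦1, 3↦2, 4↦2]  zeros at y ∈ ∅
Collecting zeros: affine points = {(0, 0), (0, 3), (1, 2), (2, 0), (3, 2), (3, 4)}.
Total count |C(F_5)_aff| = 6.


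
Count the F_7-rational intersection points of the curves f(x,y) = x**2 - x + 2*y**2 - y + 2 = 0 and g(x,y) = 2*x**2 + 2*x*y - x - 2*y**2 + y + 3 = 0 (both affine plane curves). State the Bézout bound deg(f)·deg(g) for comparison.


Common zeros: {(4, 4), (6, 5)}; count = 2; Bézout bound = 4.

deg(f) = 2, deg(g) = 2, so Bézout bound = 4.
Scan x ∈ F_7. For each x, list the y ∈ F_7 with f(x, y) ≡ 0 and those with g(x, y) ≡ 0 (mod 7); the common zeros in that column are the intersection.
  x = 0: f ≡ 0 at y ∈ ∅; g ≡ 0 at y ∈ {5, 6}; common: ∅.
  x = 1: f ≡ 0 at y ∈ ∅; g ≡ 0 at y ∈ ∅; common: ∅.
  x = 2: f ≡ 0 at y ∈ {5, 6}; g ≡ 0 at y ∈ ∅; common: ∅.
  x = 3: f ≡ 0 at y ∈ {2}; g ≡ 0 at y ∈ {3, 4}; common: ∅.
  x = 4: f ≡ 0 at y ∈ {0, 4}; g ≡ 0 at y ∈ {4}; common: {4}.
  x = 5: f ≡ 0 at y ∈ {2}; g ≡ 0 at y ∈ {3, 6}; common: ∅.
  x = 6: f ≡ 0 at y ∈ {5, 6}; g ≡ 0 at y ∈ {5}; common: {5}.
Collecting: common zeros = {(4, 4), (6, 5)}, so the count is 2.
Comparison with the Bézout bound: 2 ≤ 4 = deg(f)·deg(g), as expected for curves with no common component (the affine F_7-count falls short of the bound because intersections may lie at infinity, over extension fields, or carry multiplicity).


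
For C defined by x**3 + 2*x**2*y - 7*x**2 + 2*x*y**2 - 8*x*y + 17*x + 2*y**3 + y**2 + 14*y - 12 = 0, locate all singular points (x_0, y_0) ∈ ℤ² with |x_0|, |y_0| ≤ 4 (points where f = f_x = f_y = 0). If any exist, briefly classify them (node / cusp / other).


Singular points: {(3, -1)}; classification: cusp.

Compute partial derivatives:
  f_x = 3*x**2 + 4*x*y - 14*x + 2*y**2 - 8*y + 17.
  f_y = 2*x**2 + 4*x*y - 8*x + 6*y**2 + 2*y + 14.
Scan x_0 ∈ {−4, ..., 4}. For each x_0, f_y(x_0, y) is a polynomial in y; find its integer roots y ∈ {−4, ..., 4}, then test f_x and f at those candidates.
  x = -4: f_y(-4, y) = 6*y**2 - 14*y + 78; no integer root y with |y| ≤ 4.
  x = -3: f_y(-3, y) = 6*y**2 - 10*y + 56; no integer root y with |y| ≤ 4.
  x = -2: f_y(-2, y) = 6*y**2 - 6*y + 38; no integer root y with |y| ≤ 4.
  x = -1: f_y(-1, y) = 6*y**2 - 2*y + 24; no integer root y with |y| ≤ 4.
  x = 0: f_y(0, y) = 6*y**2 + 2*y + 14; no integer root y with |y| ≤ 4.
  x = 1: f_y(1, y) = 6*y**2 + 6*y + 8; no integer root y with |y| ≤ 4.
  x = 2: f_y(2, y) = 6*y**2 + 10*y + 6; no integer root y with |y| ≤ 4.
  x = 3: f_y(3, y) = 6*y**2 + 14*y + 8; vanishes at y ∈ {-1}. (3, -1): f_x = 0, f = 0 — SINGULAR.
  x = 4: f_y(4, y) = 6*y**2 + 18*y + 14; no integer root y with |y| ≤ 4.
Only singular point on the grid: (3, -1).
Classify: substitute x = 3 + u, y = -1 + v and expand: f = u**3 + 2*u**2*v + 2*u*v**2 + 2*v**3 + v**2.
No constant or linear terms (consistent with a singular point). Quadratic part: v**2. Cubic part: u**3 + 2*u**2*v + 2*u*v**2 + 2*v**3.
The quadratic part v**2 is a perfect square, so there is a single (double) tangent line v = 0, i.e. y = -1. Restricting the cubic part to that line (v = 0) leaves u**3 ≠ 0, so f is not divisible by v and the branch is v² ≈ -u**3 to lowest order — this is a cusp.
Classification: cusp.


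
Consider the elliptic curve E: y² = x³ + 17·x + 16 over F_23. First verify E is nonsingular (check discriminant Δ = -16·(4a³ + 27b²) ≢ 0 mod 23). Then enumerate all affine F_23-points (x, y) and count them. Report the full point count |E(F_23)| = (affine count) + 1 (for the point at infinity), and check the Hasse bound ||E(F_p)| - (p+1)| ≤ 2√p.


Affine points = {(0, 4), (0, 19), (2, 9), (2, 14), (3, 5), (3, 18), (6, 9), (6, 14), (7, 8), (7, 15), (9, 1), (9, 22), (10, 6), (10, 17), (11, 4), (11, 19), (12, 4), (12, 19), (14, 10), (14, 13), (15, 9), (15, 14), (18, 6), (18, 17)}; affine count = 24; |E(F_23)| = 25.

Discriminant check: Δ ∝ 4a³ + 27b² = 4·17³ + 27·16² = 4·4913 + 27·256 ≡ 22 (mod 23). Nonzero ⇒ E is nonsingular.
For each x ∈ F_23, compute rhs = x³ + 17·x + 16 mod 23, then count y ∈ F_23 with y² ≡ rhs.
  x = 0: rhs = 16, matching y values: 4, 19 (2 points).
  x = 1: rhs = 11, matching y values: none (0 points).
  x = 2: rhs = 12, matching y values: 9, 14 (2 points).
  x = 3: rhs = 2, matching y values: 5, 18 (2 points).
  x = 4: rhs = 10, matching y values: none (0 points).
  x = 5: rhs = 19, matching y values: none (0 points).
  x = 6: rhs = 12, matching y values: 9, 14 (2 points).
  x = 7: rhs = 18, matching y values: 8, 15 (2 points).
  x = 8: rhs = 20, matching y values: none (0 points).
  x = 9: rhs = 1, matching y values: 1, 22 (2 points).
  x = 10: rhs = 13, matching y values: 6, 17 (2 points).
  x = 11: rhs = 16, matching y values: 4, 19 (2 points).
  x = 12: rhs = 16, matching y values: 4, 19 (2 points).
  x = 13: rhs = 19, matching y values: none (0 points).
  x = 14: rhs = 8, matching y values: 10, 13 (2 points).
  x = 15: rhs = 12, matching y values: 9, 14 (2 points).
  x = 16: rhs = 14, matching y values: none (0 points).
  x = 17: rhs = 20, matching y values: none (0 points).
  x = 18: rhs = 13, matching y values: 6, 17 (2 points).
  x = 19: rhs = 22, matching y values: none (0 points).
  x = 20: rhs = 7, matching y values: none (0 points).
  x = 21: rhs = 20, matching y values: none (0 points).
  x = 22: rhs = 21, matching y values: none (0 points).
Total affine count: 24.
Full point count |E(F_23)| = 24 + 1 = 25.
Hasse bound: |25 − (23+1)| = |1| = 1 ≤ 2√23 ≈ 9.5917 ✓.


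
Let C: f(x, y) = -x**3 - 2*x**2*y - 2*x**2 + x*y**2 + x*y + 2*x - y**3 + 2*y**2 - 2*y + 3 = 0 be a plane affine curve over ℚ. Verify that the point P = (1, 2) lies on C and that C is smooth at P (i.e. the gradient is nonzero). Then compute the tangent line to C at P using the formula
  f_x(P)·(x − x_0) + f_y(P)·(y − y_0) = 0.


Tangent line at P: -7*x - 3*y + 13 = 0.

Step 1: f(1, 2) = 0, so P lies on C.
Step 2: partial derivatives
  f_x(x, y) = -3*x**2 - 4*x*y - 4*x + y**2 + y + 2, f_y(x, y) = -2*x**2 + 2*x*y + x - 3*y**2 + 4*y - 2.
  f_x(P) = -7, f_y(P) = -3 (gradient nonzero, so P is smooth).
Step 3: tangent line at P: -7·(x − 1) + -3·(y − 2) = 0.
Expanding: -7*x - 3*y + 13 = 0.


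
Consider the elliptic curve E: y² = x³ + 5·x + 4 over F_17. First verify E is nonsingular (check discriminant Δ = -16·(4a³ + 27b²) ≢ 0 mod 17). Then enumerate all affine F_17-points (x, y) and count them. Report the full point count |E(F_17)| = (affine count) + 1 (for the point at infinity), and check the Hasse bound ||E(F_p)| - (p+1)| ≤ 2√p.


Affine points = {(0, 2), (0, 15), (5, 1), (5, 16), (7, 5), (7, 12), (9, 8), (9, 9), (10, 0), (11, 8), (11, 9), (14, 8), (14, 9), (16, 7), (16, 10)}; affine count = 15; |E(F_17)| = 16.

Discriminant check: Δ ∝ 4a³ + 27b² = 4·5³ + 27·4² = 4·125 + 27·16 ≡ 14 (mod 17). Nonzero ⇒ E is nonsingular.
For each x ∈ F_17, compute rhs = x³ + 5·x + 4 mod 17, then count y ∈ F_17 with y² ≡ rhs.
  x = 0: rhs = 4, matching y values: 2, 15 (2 points).
  x = 1: rhs = 10, matching y values: none (0 points).
  x = 2: rhs = 5, matching y values: none (0 points).
  x = 3: rhs = 12, matching y values: none (0 points).
  x = 4: rhs = 3, matching y values: none (0 points).
  x = 5: rhs = 1, matching y values: 1, 16 (2 points).
  x = 6: rhs = 12, matching y values: none (0 points).
  x = 7: rhs = 8, matching y values: 5, 12 (2 points).
  x = 8: rhs = 12, matching y values: none (0 points).
  x = 9: rhs = 13, matching y values: 8, 9 (2 points).
  x = 10: rhs = 0, matching y values: 0 (1 points).
  x = 11: rhs = 13, matching y values: 8, 9 (2 points).
  x = 12: rhs = 7, matching y values: none (0 points).
  x = 13: rhs = 5, matching y values: none (0 points).
  x = 14: rhs = 13, matching y values: 8, 9 (2 points).
  x = 15: rhs = 3, matching y values: none (0 points).
  x = 16: rhs = 15, matching y values: 7, 10 (2 points).
Total affine count: 15.
Full point count |E(F_17)| = 15 + 1 = 16.
Hasse bound: |16 − (17+1)| = |-2| = 2 ≤ 2√17 ≈ 8.2462 ✓.


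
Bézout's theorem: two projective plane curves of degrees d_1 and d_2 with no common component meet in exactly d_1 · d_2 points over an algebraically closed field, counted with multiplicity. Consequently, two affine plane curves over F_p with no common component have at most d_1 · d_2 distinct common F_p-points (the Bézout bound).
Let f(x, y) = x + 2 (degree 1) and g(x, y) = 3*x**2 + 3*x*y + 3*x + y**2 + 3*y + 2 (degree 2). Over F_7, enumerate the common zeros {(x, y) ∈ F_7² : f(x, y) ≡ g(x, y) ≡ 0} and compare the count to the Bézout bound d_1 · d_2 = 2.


Common zeros: ∅; count = 0; Bézout bound = 2.

deg(f) = 1, deg(g) = 2, so Bézout bound = 2.
Scan x ∈ F_7. For each x, list the y ∈ F_7 with f(x, y) ≡ 0 and those with g(x, y) ≡ 0 (mod 7); the common zeros in that column are the intersection.
  x = 0: f ≡ 0 at y ∈ ∅; g ≡ 0 at y ∈ {5, 6}; common: ∅.
  x = 1: f ≡ 0 at y ∈ ∅; g ≡ 0 at y ∈ {3, 5}; common: ∅.
  x = 2: f ≡ 0 at y ∈ ∅; g ≡ 0 at y ∈ {2, 3}; common: ∅.
  x = 3: f ≡ 0 at y ∈ ∅; g ≡ 0 at y ∈ ∅; common: ∅.
  x = 4: f ≡ 0 at y ∈ ∅; g ≡ 0 at y ∈ ∅; common: ∅.
  x = 5: f ≡ 0 at y ∈ {0, 1, 2, 3, 4, 5, 6}; g ≡ 0 at y ∈ ∅; common: ∅.
  x = 6: f ≡ 0 at y ∈ ∅; g ≡ 0 at y ∈ ∅; common: ∅.
Collecting: common zeros = ∅, so the count is 0.
Comparison with the Bézout bound: 0 ≤ 2 = deg(f)·deg(g), as expected for curves with no common component (the affine F_7-count falls short of the bound because intersections may lie at infinity, over extension fields, or carry multiplicity).


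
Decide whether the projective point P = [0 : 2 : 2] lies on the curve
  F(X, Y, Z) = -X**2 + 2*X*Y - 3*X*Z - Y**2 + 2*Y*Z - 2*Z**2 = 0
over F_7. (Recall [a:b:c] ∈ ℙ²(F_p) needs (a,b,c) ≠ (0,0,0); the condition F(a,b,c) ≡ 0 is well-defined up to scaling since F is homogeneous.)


F(0,2,2) ≡ 3 (mod 7); P is NOT on the curve.

Evaluate F(0, 2, 2) term-by-term (mod 7).
  -X**2 ↦ -1·0·1·1 = 0
  2*X*Y ↦ 2·0·2·1 = 0
  -3*X*Z ↦ -3·0·1·2 = 0
  -Y**2 ↦ -1·1·4·1 = -4
  2*Y*Z ↦ 2·1·2·2 = 8
  -2*Z**2 ↦ -2·1·1·4 = -8
Sum: F(0, 2, 2) = (0) + (0) + (0) + (-4) + (8) + (-8) = -4.
Reducing mod 7: -4 ≡ 3 (mod 7).
Since F(a, b, c) ≡ 3 ≠ 0 (mod 7), P does NOT lie on the curve.


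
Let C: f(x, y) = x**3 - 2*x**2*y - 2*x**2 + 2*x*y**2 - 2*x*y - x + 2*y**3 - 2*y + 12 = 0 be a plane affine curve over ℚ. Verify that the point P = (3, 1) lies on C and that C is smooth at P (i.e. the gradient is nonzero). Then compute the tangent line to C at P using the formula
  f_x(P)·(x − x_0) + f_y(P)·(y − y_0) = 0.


Tangent line at P: 2*x - 8*y + 2 = 0.

Step 1: f(3, 1) = 0, so P lies on C.
Step 2: partial derivatives
  f_x(x, y) = 3*x**2 - 4*x*y - 4*x + 2*y**2 - 2*y - 1, f_y(x, y) = -2*x**2 + 4*x*y - 2*x + 6*y**2 - 2.
  f_x(P) = 2, f_y(P) = -8 (gradient nonzero, so P is smooth).
Step 3: tangent line at P: 2·(x − 3) + -8·(y − 1) = 0.
Expanding: 2*x - 8*y + 2 = 0.


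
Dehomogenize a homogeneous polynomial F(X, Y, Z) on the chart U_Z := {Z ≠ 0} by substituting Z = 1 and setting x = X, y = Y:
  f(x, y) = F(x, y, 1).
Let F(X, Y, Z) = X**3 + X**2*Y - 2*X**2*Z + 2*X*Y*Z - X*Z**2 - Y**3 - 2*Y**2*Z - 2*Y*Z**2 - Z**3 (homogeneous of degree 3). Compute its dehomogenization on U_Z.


f(x, y) = x**3 + x**2*y - 2*x**2 + 2*x*y - x - y**3 - 2*y**2 - 2*y - 1

On U_Z we set Z = 1. Each monomial c·X^i·Y^j·Z^k in F becomes c·x^i·y^j·1^k = c·x^i·y^j.
Substituting Z = 1: F(X, Y, 1) = x**3 + x**2*y - 2*x**2 + 2*x*y - x - y**3 - 2*y**2 - 2*y - 1.
Note: deg(f) ≤ deg(F) = 3; strict inequality happens when F is divisible by Z (lost terms).


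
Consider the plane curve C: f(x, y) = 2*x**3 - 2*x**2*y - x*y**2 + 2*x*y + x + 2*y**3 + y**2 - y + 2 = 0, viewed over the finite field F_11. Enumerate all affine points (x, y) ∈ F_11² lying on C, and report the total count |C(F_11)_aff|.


Affine F_11-points: {(2, 2), (2, 5), (2, 10), (3, 6), (4, 2), (4, 6), (4, 10), (6, 0), (7, 2), (7, 3), (7, 9), (8, 0), (9, 7), (10, 6), (10, 7), (10, 8)}; count = 16.

For each of the 121 pairs (x, y) ∈ F_11², evaluate f(x, y) mod 11. Record the zeros.
  x = 0: [0↦2, 1↦4, 2↦9, 3↦7, 4↦10, 5↦8, 6↦2, 7↦4, 8↦4, 9↦3, 10↦2]  zeros at y ∈ ∅
  x = 1: [0↦5, 1↦6, 2↦8, 3↦1, 4↦8, 5↦8, 6↦2, 7↦2, 8↦9, 9↦2, 10↦4]  zeros at y ∈ ∅
  x = 2: [0↦9, 1↦5, 2↦0, 3↦6, 4↦2, 5↦0, 6↦1, 7↦6, 8↦5, 9↦10, 10↦0]  zeros at y ∈ {2, 5, 10}
  x = 3: [0↦4, 1↦2, 2↦8, 3↦1, 4↦4, 5↦7, 6↦0, 7↦6, 8↦4, 9↦6, 10↦2]  zeros at y ∈ {6}
  x = 4: [0↦2, 1↦9, 2↦0, 3↦9, 4↦4, 5↦8, 6↦0, 7↦3, 8↦7, 9↦2, 10↦0]  zeros at y ∈ {2, 6, 10}
  x = 5: [0↦4, 1↦5, 2↦10, 3↦9, 4↦3, 5↦4, 6↦2, 7↦9, 8↦4, 9↦10, 10↦6]  zeros at y ∈ ∅
  x = 6: [0↦0, 1↦2, 2↦6, 3↦2, 4↦2, 5↦7, 6↦7, 7↦3, 8↦7, 9↦9, 10↦10]  zeros at y ∈ {0}
  x = 7: [0↦2, 1↦1, 2↦0, 3↦0, 4↦2, 5↦7, 6↦5, 7↦8, 8↦6, 9↦0, 10↦2]  zeros at y ∈ {2, 3, 9}
  x = 8: [0↦0, 1↦3, 2↦4, 3↦4, 4↦4, 5↦5, 6↦8, 7↦3, 8↦2, 9↦6, 10↦5]  zeros at y ∈ {0}
  x = 9: [0↦6, 1↦9, 2↦8, 3↦4, 4↦9, 5↦2, 6↦6, 7↦0, 8↦7, 9↦6, 10↦9]  zeros at y ∈ {7}
  x = 10: [0↦10, 1↦9, 2↦2, 3↦1, 4↦7, 5↦10, 6↦0, 7↦0, 8↦0, 9↦1, 10↦4]  zeros at y ∈ {6, 7, 8}
Collecting zeros: affine points = {(2, 2), (2, 5), (2, 10), (3, 6), (4, 2), (4, 6), (4, 10), (6, 0), (7, 2), (7, 3), (7, 9), (8, 0), (9, 7), (10, 6), (10, 7), (10, 8)}.
Total count |C(F_11)_aff| = 16.


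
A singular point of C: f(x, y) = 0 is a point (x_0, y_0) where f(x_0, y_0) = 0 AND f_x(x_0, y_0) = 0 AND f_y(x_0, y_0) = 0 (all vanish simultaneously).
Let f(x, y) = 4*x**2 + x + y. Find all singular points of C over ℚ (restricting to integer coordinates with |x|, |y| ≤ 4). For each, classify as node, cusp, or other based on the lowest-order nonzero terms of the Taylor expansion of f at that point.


No singular points in the scanned grid; C is smooth there.

Compute partial derivatives:
  f_x = 8*x + 1.
  f_y = 1.
f_y = 1 is a nonzero constant, so f_y never vanishes: no point (x, y) can satisfy f = f_x = f_y = 0. In particular no (x, y) ∈ {−4, ..., 4}² is singular; the curve is smooth.


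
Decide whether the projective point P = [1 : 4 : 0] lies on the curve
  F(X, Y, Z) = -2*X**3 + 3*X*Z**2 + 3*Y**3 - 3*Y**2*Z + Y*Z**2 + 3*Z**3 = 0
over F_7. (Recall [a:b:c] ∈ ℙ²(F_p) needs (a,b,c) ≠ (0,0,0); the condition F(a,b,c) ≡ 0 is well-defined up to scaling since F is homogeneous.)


F(1,4,0) ≡ 1 (mod 7); P is NOT on the curve.

Evaluate F(1, 4, 0) term-by-term (mod 7).
  -2*X**3 ↦ -2·1·1·1 = -2
  3*X*Z**2 ↦ 3·1·1·0 = 0
  3*Y**3 ↦ 3·1·64·1 = 192
  -3*Y**2*Z ↦ -3·1·16·0 = 0
  Y*Z**2 ↦ 1·1·4·0 = 0
  3*Z**3 ↦ 3·1·1·0 = 0
Sum: F(1, 4, 0) = (-2) + (0) + (192) + (0) + (0) + (0) = 190.
Reducing mod 7: 190 ≡ 1 (mod 7).
Since F(a, b, c) ≡ 1 ≠ 0 (mod 7), P does NOT lie on the curve.


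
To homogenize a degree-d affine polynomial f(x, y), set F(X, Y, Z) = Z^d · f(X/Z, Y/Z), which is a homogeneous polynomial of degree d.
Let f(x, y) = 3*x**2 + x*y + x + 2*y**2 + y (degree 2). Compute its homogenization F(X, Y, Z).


F(X, Y, Z) = 3*X**2 + X*Y + X*Z + 2*Y**2 + Y*Z

deg(f) = 2.
Substitute x = X/Z, y = Y/Z into f, then multiply by Z^2.
  monomial 3·x^2·y^0 ↦ 3·X^2·Y^0·Z^0.
  monomial 1·x^1·y^1 ↦ 1·X^1·Y^1·Z^0.
  monomial 1·x^1·y^0 ↦ 1·X^1·Y^0·Z^1.
  monomial 2·x^0·y^2 ↦ 2·X^0·Y^2·Z^0.
  monomial 1·x^0·y^1 ↦ 1·X^0·Y^1·Z^1.
Collecting: F(X, Y, Z) = 3*X**2 + X*Y + X*Z + 2*Y**2 + Y*Z.


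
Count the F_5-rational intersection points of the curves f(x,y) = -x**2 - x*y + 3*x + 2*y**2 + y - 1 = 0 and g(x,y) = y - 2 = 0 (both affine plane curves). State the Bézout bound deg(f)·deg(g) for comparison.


Common zeros: ∅; count = 0; Bézout bound = 2.

deg(f) = 2, deg(g) = 1, so Bézout bound = 2.
Scan x ∈ F_5. For each x, list the y ∈ F_5 with f(x, y) ≡ 0 and those with g(x, y) ≡ 0 (mod 5); the common zeros in that column are the intersection.
  x = 0: f ≡ 0 at y ∈ {3, 4}; g ≡ 0 at y ∈ {2}; common: ∅.
  x = 1: f ≡ 0 at y ∈ ∅; g ≡ 0 at y ∈ {2}; common: ∅.
  x = 2: f ≡ 0 at y ∈ ∅; g ≡ 0 at y ∈ {2}; common: ∅.
  x = 3: f ≡ 0 at y ∈ ∅; g ≡ 0 at y ∈ {2}; common: ∅.
  x = 4: f ≡ 0 at y ∈ {0, 4}; g ≡ 0 at y ∈ {2}; common: ∅.
Collecting: common zeros = ∅, so the count is 0.
Comparison with the Bézout bound: 0 ≤ 2 = deg(f)·deg(g), as expected for curves with no common component (the affine F_5-count falls short of the bound because intersections may lie at infinity, over extension fields, or carry multiplicity).


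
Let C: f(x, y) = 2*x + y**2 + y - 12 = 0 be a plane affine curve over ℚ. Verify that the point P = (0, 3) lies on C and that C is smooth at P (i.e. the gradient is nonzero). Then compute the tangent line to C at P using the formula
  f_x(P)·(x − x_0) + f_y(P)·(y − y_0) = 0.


Tangent line at P: 2*x + 7*y - 21 = 0.

Step 1: f(0, 3) = 0, so P lies on C.
Step 2: partial derivatives
  f_x(x, y) = 2, f_y(x, y) = 2*y + 1.
  f_x(P) = 2, f_y(P) = 7 (gradient nonzero, so P is smooth).
Step 3: tangent line at P: 2·(x − 0) + 7·(y − 3) = 0.
Expanding: 2*x + 7*y - 21 = 0.


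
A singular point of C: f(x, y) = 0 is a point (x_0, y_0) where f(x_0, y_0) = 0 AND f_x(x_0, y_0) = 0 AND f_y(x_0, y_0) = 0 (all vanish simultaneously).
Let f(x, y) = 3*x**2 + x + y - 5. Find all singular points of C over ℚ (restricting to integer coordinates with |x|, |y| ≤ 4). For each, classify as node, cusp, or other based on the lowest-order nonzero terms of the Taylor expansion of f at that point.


No singular points in the scanned grid; C is smooth there.

Compute partial derivatives:
  f_x = 6*x + 1.
  f_y = 1.
f_y = 1 is a nonzero constant, so f_y never vanishes: no point (x, y) can satisfy f = f_x = f_y = 0. In particular no (x, y) ∈ {−4, ..., 4}² is singular; the curve is smooth.


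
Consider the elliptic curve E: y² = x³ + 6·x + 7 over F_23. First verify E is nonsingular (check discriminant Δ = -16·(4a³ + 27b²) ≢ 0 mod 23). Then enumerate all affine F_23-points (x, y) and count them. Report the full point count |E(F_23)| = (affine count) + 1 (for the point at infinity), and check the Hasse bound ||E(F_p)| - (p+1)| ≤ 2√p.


Affine points = {(2, 2), (2, 21), (3, 11), (3, 12), (4, 7), (4, 16), (5, 1), (5, 22), (6, 11), (6, 12), (7, 1), (7, 22), (9, 10), (9, 13), (10, 3), (10, 20), (11, 1), (11, 22), (12, 6), (12, 17), (14, 11), (14, 12), (16, 6), (16, 17), (17, 10), (17, 13), (18, 6), (18, 17), (20, 10), (20, 13), (22, 0)}; affine count = 31; |E(F_23)| = 32.

Discriminant check: Δ ∝ 4a³ + 27b² = 4·6³ + 27·7² = 4·216 + 27·49 ≡ 2 (mod 23). Nonzero ⇒ E is nonsingular.
For each x ∈ F_23, compute rhs = x³ + 6·x + 7 mod 23, then count y ∈ F_23 with y² ≡ rhs.
  x = 0: rhs = 7, matching y values: none (0 points).
  x = 1: rhs = 14, matching y values: none (0 points).
  x = 2: rhs = 4, matching y values: 2, 21 (2 points).
  x = 3: rhs = 6, matching y values: 11, 12 (2 points).
  x = 4: rhs = 3, matching y values: 7, 16 (2 points).
  x = 5: rhs = 1, matching y values: 1, 22 (2 points).
  x = 6: rhs = 6, matching y values: 11, 12 (2 points).
  x = 7: rhs = 1, matching y values: 1, 22 (2 points).
  x = 8: rhs = 15, matching y values: none (0 points).
  x = 9: rhs = 8, matching y values: 10, 13 (2 points).
  x = 10: rhs = 9, matching y values: 3, 20 (2 points).
  x = 11: rhs = 1, matching y values: 1, 22 (2 points).
  x = 12: rhs = 13, matching y values: 6, 17 (2 points).
  x = 13: rhs = 5, matching y values: none (0 points).
  x = 14: rhs = 6, matching y values: 11, 12 (2 points).
  x = 15: rhs = 22, matching y values: none (0 points).
  x = 16: rhs = 13, matching y values: 6, 17 (2 points).
  x = 17: rhs = 8, matching y values: 10, 13 (2 points).
  x = 18: rhs = 13, matching y values: 6, 17 (2 points).
  x = 19: rhs = 11, matching y values: none (0 points).
  x = 20: rhs = 8, matching y values: 10, 13 (2 points).
  x = 21: rhs = 10, matching y values: none (0 points).
  x = 22: rhs = 0, matching y values: 0 (1 points).
Total affine count: 31.
Full point count |E(F_23)| = 31 + 1 = 32.
Hasse bound: |32 − (23+1)| = |8| = 8 ≤ 2√23 ≈ 9.5917 ✓.
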